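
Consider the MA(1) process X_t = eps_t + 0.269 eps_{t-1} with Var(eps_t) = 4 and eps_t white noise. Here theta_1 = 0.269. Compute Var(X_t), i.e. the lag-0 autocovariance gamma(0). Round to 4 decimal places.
\gamma(0) = 4.2894

For an MA(q) process X_t = eps_t + sum_i theta_i eps_{t-i} with
Var(eps_t) = sigma^2, the variance is
  gamma(0) = sigma^2 * (1 + sum_i theta_i^2).
  sum_i theta_i^2 = (0.269)^2 = 0.072361.
  gamma(0) = 4 * (1 + 0.072361) = 4 * 1.072361 = 4.289444, which rounds to 4.2894.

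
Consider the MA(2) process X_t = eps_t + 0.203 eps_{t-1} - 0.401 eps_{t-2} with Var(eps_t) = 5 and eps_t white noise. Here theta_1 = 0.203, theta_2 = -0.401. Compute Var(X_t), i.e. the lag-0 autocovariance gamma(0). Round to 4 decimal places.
\gamma(0) = 6.0101

For an MA(q) process X_t = eps_t + sum_i theta_i eps_{t-i} with
Var(eps_t) = sigma^2, the variance is
  gamma(0) = sigma^2 * (1 + sum_i theta_i^2).
  sum_i theta_i^2 = (0.203)^2 + (-0.401)^2 = 0.041209 + 0.160801 = 0.20201.
  gamma(0) = 5 * (1 + 0.20201) = 5 * 1.20201 = 6.01005, which rounds to 6.0101.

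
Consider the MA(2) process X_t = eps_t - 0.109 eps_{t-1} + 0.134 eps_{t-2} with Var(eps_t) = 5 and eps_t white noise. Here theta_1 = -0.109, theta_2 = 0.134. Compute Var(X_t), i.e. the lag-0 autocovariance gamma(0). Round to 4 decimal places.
\gamma(0) = 5.1492

For an MA(q) process X_t = eps_t + sum_i theta_i eps_{t-i} with
Var(eps_t) = sigma^2, the variance is
  gamma(0) = sigma^2 * (1 + sum_i theta_i^2).
  sum_i theta_i^2 = (-0.109)^2 + (0.134)^2 = 0.011881 + 0.017956 = 0.029837.
  gamma(0) = 5 * (1 + 0.029837) = 5 * 1.029837 = 5.149185, which rounds to 5.1492.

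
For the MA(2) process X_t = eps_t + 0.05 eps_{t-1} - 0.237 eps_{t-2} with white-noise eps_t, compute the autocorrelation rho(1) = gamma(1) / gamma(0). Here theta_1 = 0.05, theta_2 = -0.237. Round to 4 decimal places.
\rho(1) = 0.0360

For an MA(q) process with theta_0 = 1, the autocovariance is
  gamma(k) = sigma^2 * sum_{i=0..q-k} theta_i * theta_{i+k},
and rho(k) = gamma(k) / gamma(0). Sigma^2 cancels.
  numerator   = (1)*(0.05) + (0.05)*(-0.237) = 0.03815.
  denominator = (1)^2 + (0.05)^2 + (-0.237)^2 = 1.058669.
  rho(1) = 0.03815 / 1.058669 = 0.0360.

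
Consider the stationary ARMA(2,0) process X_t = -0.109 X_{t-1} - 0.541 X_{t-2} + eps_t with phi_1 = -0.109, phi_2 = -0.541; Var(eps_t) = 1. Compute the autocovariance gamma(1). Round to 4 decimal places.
\gamma(1) = -0.1005

Multiply the model equation by X_{t-k} and take expectations. With theta_0 = psi_0 = 1 and psi_j the MA(infinity) weights, this gives
  gamma(k) - sum_i phi_i gamma(k-i) = c_k,
  c_k = sigma^2 * sum_{j=k..q} theta_j psi_{j-k}   (c_k = 0 for k > q),
using gamma(-m) = gamma(m).
Pure AR (q = 0): c_0 = sigma^2 = 1, c_k = 0 for k >= 1.
Equations for k = 0, 1, 2 (AR order 2, c_2 = 0):
  (E0) gamma(0) = phi_1 gamma(1) + phi_2 gamma(2) + c_0
  (E1) gamma(1) = phi_1 gamma(0) + phi_2 gamma(1) + c_1
  (E2) gamma(2) = phi_1 gamma(1) + phi_2 gamma(0)
From (E1): gamma(1) = A gamma(0) + B with
  A = phi_1 / (1 - phi_2) = -0.109 / 1.541 = -0.070733,   B = c_1 / (1 - phi_2) = 0 / 1.541 = 0.
Insert (E2) into (E0): gamma(0) (1 - phi_2^2) = phi_1 (1 + phi_2) gamma(1) + c_0.
  phi_1 (1 + phi_2) = (-0.109)(0.459) = -0.050031,   1 - phi_2^2 = 0.707319.
Replace gamma(1) by A gamma(0) + B and collect gamma(0):
  gamma(0) [0.707319 - (-0.050031)(-0.070733)] = c_0 = 1
  gamma(0) * 0.70378 = 1
  gamma(0) = 1 / 0.70378 = 1.420898.
  gamma(1) = A gamma(0) = (-0.070733)(1.420898) = -0.100505.
Therefore gamma(1) = -0.1005 (to 4 decimal places).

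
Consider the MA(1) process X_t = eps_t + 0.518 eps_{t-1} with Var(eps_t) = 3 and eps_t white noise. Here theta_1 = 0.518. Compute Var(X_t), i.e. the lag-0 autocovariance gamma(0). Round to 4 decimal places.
\gamma(0) = 3.8050

For an MA(q) process X_t = eps_t + sum_i theta_i eps_{t-i} with
Var(eps_t) = sigma^2, the variance is
  gamma(0) = sigma^2 * (1 + sum_i theta_i^2).
  sum_i theta_i^2 = (0.518)^2 = 0.268324.
  gamma(0) = 3 * (1 + 0.268324) = 3 * 1.268324 = 3.804972, which rounds to 3.8050.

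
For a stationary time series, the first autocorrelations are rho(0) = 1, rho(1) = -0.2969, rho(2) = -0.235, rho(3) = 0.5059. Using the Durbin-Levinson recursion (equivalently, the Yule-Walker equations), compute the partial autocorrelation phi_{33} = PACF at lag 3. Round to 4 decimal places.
\phi_{33} = 0.3840

The PACF at lag k is phi_{kk}, the last component of the solution
to the Yule-Walker system G_k phi = r_k where
  (G_k)_{ij} = rho(|i - j|), (r_k)_i = rho(i), i,j = 1..k.
Equivalently, Durbin-Levinson gives phi_{kk} iteratively:
  phi_{11} = rho(1)
  phi_{kk} = [rho(k) - sum_{j=1..k-1} phi_{k-1,j} rho(k-j)]
            / [1 - sum_{j=1..k-1} phi_{k-1,j} rho(j)],
  phi_{k,j} = phi_{k-1,j} - phi_{kk} phi_{k-1,k-j},  j = 1..k-1.
Step k = 1:
  phi_11 = rho(1) = -0.2969.
Step k = 2:
  phi_22 = [rho(2) - phi_11 rho(1)] / [1 - phi_11 rho(1)] = [-0.235 - (-0.2969)(-0.2969)] / [1 - (-0.2969)(-0.2969)]
         = -0.32314961 / 0.91185039 = -0.354389.
  Update: phi_21 = phi_11 - phi_22 phi_11 = -0.2969 - (-0.354389)(-0.2969) = -0.402118.
Step k = 3:
  phi_33 = [rho(3) - phi_21 rho(2) - phi_22 rho(1)] / [1 - phi_21 rho(1) - phi_22 rho(2)]
    numerator   = 0.5059 - (-0.402118)(-0.235) - (-0.354389)(-0.2969) = 0.30618421
    denominator = 1 - (-0.402118)(-0.2969) - (-0.354389)(-0.235) = 0.79732977
  phi_33 = 0.30618421 / 0.79732977 = 0.384.
Therefore phi_{33} = 0.3840.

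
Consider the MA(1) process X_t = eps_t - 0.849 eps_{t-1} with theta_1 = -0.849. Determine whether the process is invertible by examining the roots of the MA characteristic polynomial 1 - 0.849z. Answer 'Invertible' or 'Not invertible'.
\text{Invertible}

The MA(q) characteristic polynomial is P(z) = 1 - 0.849z.
Invertibility requires all roots to lie outside the unit circle, i.e. |z| > 1 for every root.
This is linear in z: 1 + (-0.849) z = 0  =>  z = -1/(-0.849) = 1.177856,  |z| = 1.177856.
Moduli of all roots: 1.1779.
All moduli strictly greater than 1? Yes.
Verdict: Invertible.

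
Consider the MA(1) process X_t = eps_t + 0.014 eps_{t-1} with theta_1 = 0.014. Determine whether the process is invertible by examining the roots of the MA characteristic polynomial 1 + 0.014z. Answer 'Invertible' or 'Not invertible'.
\text{Invertible}

The MA(q) characteristic polynomial is P(z) = 1 + 0.014z.
Invertibility requires all roots to lie outside the unit circle, i.e. |z| > 1 for every root.
This is linear in z: 1 + (0.014) z = 0  =>  z = -1/(0.014) = -71.428571,  |z| = 71.428571.
Moduli of all roots: 71.4286.
All moduli strictly greater than 1? Yes.
Verdict: Invertible.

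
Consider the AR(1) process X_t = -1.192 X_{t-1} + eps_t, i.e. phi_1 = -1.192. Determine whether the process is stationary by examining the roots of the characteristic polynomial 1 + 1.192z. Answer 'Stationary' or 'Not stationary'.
\text{Not stationary}

The AR(p) characteristic polynomial is P(z) = 1 + 1.192z.
Stationarity requires all roots to lie outside the unit circle, i.e. |z| > 1 for every root.
This is linear in z: 1 + (1.192) z = 0  =>  z = -1/(1.192) = -0.838926,  |z| = 0.838926.
Moduli of all roots: 0.8389.
All moduli strictly greater than 1? No.
Verdict: Not stationary.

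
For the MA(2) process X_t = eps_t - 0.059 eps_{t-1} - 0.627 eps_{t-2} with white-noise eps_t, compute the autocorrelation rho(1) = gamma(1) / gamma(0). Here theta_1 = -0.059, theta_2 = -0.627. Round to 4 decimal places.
\rho(1) = -0.0158

For an MA(q) process with theta_0 = 1, the autocovariance is
  gamma(k) = sigma^2 * sum_{i=0..q-k} theta_i * theta_{i+k},
and rho(k) = gamma(k) / gamma(0). Sigma^2 cancels.
  numerator   = (1)*(-0.059) + (-0.059)*(-0.627) = -0.022007.
  denominator = (1)^2 + (-0.059)^2 + (-0.627)^2 = 1.39661.
  rho(1) = -0.022007 / 1.39661 = -0.0158.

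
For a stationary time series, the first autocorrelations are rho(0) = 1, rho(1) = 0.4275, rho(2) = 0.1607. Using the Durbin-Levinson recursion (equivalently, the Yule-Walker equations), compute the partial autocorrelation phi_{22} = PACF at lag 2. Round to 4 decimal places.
\phi_{22} = -0.0270

The PACF at lag k is phi_{kk}, the last component of the solution
to the Yule-Walker system G_k phi = r_k where
  (G_k)_{ij} = rho(|i - j|), (r_k)_i = rho(i), i,j = 1..k.
Equivalently, Durbin-Levinson gives phi_{kk} iteratively:
  phi_{11} = rho(1)
  phi_{kk} = [rho(k) - sum_{j=1..k-1} phi_{k-1,j} rho(k-j)]
            / [1 - sum_{j=1..k-1} phi_{k-1,j} rho(j)],
  phi_{k,j} = phi_{k-1,j} - phi_{kk} phi_{k-1,k-j},  j = 1..k-1.
Step k = 1:
  phi_11 = rho(1) = 0.4275.
Step k = 2:
  phi_22 = [rho(2) - phi_11 rho(1)] / [1 - phi_11 rho(1)] = [0.1607 - (0.4275)(0.4275)] / [1 - (0.4275)(0.4275)]
         = -0.02205625 / 0.81724375 = -0.027.
Therefore phi_{22} = -0.0270.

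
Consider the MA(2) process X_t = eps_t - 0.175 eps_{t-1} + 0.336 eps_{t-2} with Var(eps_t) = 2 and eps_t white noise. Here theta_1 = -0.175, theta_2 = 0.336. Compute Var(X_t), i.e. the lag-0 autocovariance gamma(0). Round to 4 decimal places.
\gamma(0) = 2.2870

For an MA(q) process X_t = eps_t + sum_i theta_i eps_{t-i} with
Var(eps_t) = sigma^2, the variance is
  gamma(0) = sigma^2 * (1 + sum_i theta_i^2).
  sum_i theta_i^2 = (-0.175)^2 + (0.336)^2 = 0.030625 + 0.112896 = 0.143521.
  gamma(0) = 2 * (1 + 0.143521) = 2 * 1.143521 = 2.287042, which rounds to 2.2870.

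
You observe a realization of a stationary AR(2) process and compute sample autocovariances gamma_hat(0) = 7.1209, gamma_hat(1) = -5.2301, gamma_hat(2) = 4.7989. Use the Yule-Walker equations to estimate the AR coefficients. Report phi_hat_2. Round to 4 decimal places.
\hat\phi_{2} = 0.2920

The Yule-Walker equations for an AR(p) process read, in matrix form,
  Gamma_p phi = r_p,   with   (Gamma_p)_{ij} = gamma(|i - j|),
                       (r_p)_i = gamma(i),   i,j = 1..p.
Substitute the sample gammas (Toeplitz matrix and right-hand side of size 2):
  Gamma_p = [[7.1209, -5.2301], [-5.2301, 7.1209]]
  r_p     = [-5.2301, 4.7989]
Written out:
  7.1209 phi_1 - 5.2301 phi_2 = -5.2301
  -5.2301 phi_1 + 7.1209 phi_2 = 4.7989
Solve by Cramer's rule:
  det = gamma(0)^2 - gamma(1)^2 = (7.1209)^2 - (-5.2301)^2 = 50.70721681 - 27.35394601 = 23.3532708
  phi_hat_1 = [gamma(1) gamma(0) - gamma(1) gamma(2)] / det = [(-5.2301)(7.1209) - (-5.2301)(4.7989)] / 23.3532708 = -12.1442922 / 23.3532708 = -0.52
  phi_hat_2 = [gamma(0) gamma(2) - gamma(1)^2] / det = [(7.1209)(4.7989) - (-5.2301)^2] / 23.3532708 = 6.818541 / 23.3532708 = 0.292
So phi_hat = [-0.5200, 0.2920].
Therefore phi_hat_2 = 0.2920.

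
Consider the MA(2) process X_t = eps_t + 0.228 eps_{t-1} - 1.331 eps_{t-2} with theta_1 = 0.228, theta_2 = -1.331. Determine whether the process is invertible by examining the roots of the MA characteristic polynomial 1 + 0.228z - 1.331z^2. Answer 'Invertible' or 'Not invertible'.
\text{Not invertible}

The MA(q) characteristic polynomial is P(z) = 1 + 0.228z - 1.331z^2.
Invertibility requires all roots to lie outside the unit circle, i.e. |z| > 1 for every root.
Set 1 + (0.228) z + (-1.331) z^2 = 0, i.e. a z^2 + b z + c = 0 with a = -1.331, b = 0.228, c = 1.
Discriminant D = b^2 - 4ac = (0.228)^2 - 4*(-1.331)*1 = 0.051984 - (-5.324) = 5.375984.
D >= 0, so the roots are real: z = (-b +/- sqrt(D)) / (2a) = (-0.228 +/- 2.318617) / (-2.662).
  z_1 = (-0.228 + 2.318617) / (-2.662) = -0.7854,   |z_1| = 0.7854.
  z_2 = (-0.228 - 2.318617) / (-2.662) = 0.9567,   |z_2| = 0.9567.
Moduli of all roots: 0.7854, 0.9567.
All moduli strictly greater than 1? No.
Verdict: Not invertible.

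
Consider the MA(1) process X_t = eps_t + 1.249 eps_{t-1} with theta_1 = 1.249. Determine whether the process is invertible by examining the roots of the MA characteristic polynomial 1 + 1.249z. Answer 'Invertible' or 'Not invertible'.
\text{Not invertible}

The MA(q) characteristic polynomial is P(z) = 1 + 1.249z.
Invertibility requires all roots to lie outside the unit circle, i.e. |z| > 1 for every root.
This is linear in z: 1 + (1.249) z = 0  =>  z = -1/(1.249) = -0.800641,  |z| = 0.800641.
Moduli of all roots: 0.8006.
All moduli strictly greater than 1? No.
Verdict: Not invertible.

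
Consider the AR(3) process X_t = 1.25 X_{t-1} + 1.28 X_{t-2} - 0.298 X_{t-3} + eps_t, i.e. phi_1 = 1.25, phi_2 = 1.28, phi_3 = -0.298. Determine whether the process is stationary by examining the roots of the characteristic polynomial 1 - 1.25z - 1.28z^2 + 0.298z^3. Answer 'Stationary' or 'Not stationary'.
\text{Not stationary}

The AR(p) characteristic polynomial is P(z) = 1 - 1.25z - 1.28z^2 + 0.298z^3.
Stationarity requires all roots to lie outside the unit circle, i.e. |z| > 1 for every root.
Degree 3: look for a simple real root z0 first, then factor out (1 - z/z0) and solve the remaining quadratic.
Testing z0 = 5: P(5) = 1 + (-1.25)(5) + (-1.28)(5)^2 + (0.298)(5)^3
  = 1 + (-6.25) + (-32) + (37.25) = 0.  So z_0 = 5 is a root, |z_0| = 5.
Divide out the factor (1 - 0.2 z) = (1 - z/z0) (since 1/z0 = 0.2):
  P(z) = (1 - 0.2 z)(1 + (-1.05) z + (-1.49) z^2)
  [check: z-coef -1.05 - (0.2) = -1.25; z^2-coef -1.49 - (0.2)(-1.05) = -1.28; z^3-coef -(0.2)(-1.49) = 0.298.]
Remaining roots from the quadratic factor 1 + (-1.05) z + (-1.49) z^2:
  Set 1 + (-1.05) z + (-1.49) z^2 = 0, i.e. a z^2 + b z + c = 0 with a = -1.49, b = -1.05, c = 1.
  Discriminant D = b^2 - 4ac = (-1.05)^2 - 4*(-1.49)*1 = 1.1025 - (-5.96) = 7.0625.
  D >= 0, so the roots are real: z = (-b +/- sqrt(D)) / (2a) = (1.05 +/- 2.657536) / (-2.98).
    z_1 = (1.05 + 2.657536) / (-2.98) = -1.2441,   |z_1| = 1.2441.
    z_2 = (1.05 - 2.657536) / (-2.98) = 0.5394,   |z_2| = 0.5394.
Moduli of all roots: 5.0000, 1.2441, 0.5394.
All moduli strictly greater than 1? No.
Verdict: Not stationary.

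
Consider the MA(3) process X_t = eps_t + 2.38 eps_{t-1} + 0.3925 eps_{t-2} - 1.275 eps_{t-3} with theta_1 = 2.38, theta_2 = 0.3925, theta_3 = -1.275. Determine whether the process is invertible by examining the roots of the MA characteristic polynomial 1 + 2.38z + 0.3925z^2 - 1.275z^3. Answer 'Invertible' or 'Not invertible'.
\text{Not invertible}

The MA(q) characteristic polynomial is P(z) = 1 + 2.38z + 0.3925z^2 - 1.275z^3.
Invertibility requires all roots to lie outside the unit circle, i.e. |z| > 1 for every root.
Degree 3: look for a simple real root z0 first, then factor out (1 - z/z0) and solve the remaining quadratic.
Testing z0 = -0.8: P(-0.8) = 1 + (2.38)(-0.8) + (0.3925)(-0.8)^2 + (-1.275)(-0.8)^3
  = 1 + (-1.904) + (0.2512) + (0.6528) = 0.  So z_0 = -0.8 is a root, |z_0| = 0.8.
Divide out the factor (1 + 1.25 z) = (1 - z/z0) (since 1/z0 = -1.25):
  P(z) = (1 + 1.25 z)(1 + (1.13) z + (-1.02) z^2)
  [check: z-coef 1.13 - (-1.25) = 2.38; z^2-coef -1.02 - (-1.25)(1.13) = 0.3925; z^3-coef -(-1.25)(-1.02) = -1.275.]
Remaining roots from the quadratic factor 1 + (1.13) z + (-1.02) z^2:
  Set 1 + (1.13) z + (-1.02) z^2 = 0, i.e. a z^2 + b z + c = 0 with a = -1.02, b = 1.13, c = 1.
  Discriminant D = b^2 - 4ac = (1.13)^2 - 4*(-1.02)*1 = 1.2769 - (-4.08) = 5.3569.
  D >= 0, so the roots are real: z = (-b +/- sqrt(D)) / (2a) = (-1.13 +/- 2.314498) / (-2.04).
    z_1 = (-1.13 + 2.314498) / (-2.04) = -0.5806,   |z_1| = 0.5806.
    z_2 = (-1.13 - 2.314498) / (-2.04) = 1.6885,   |z_2| = 1.6885.
Moduli of all roots: 0.8000, 0.5806, 1.6885.
All moduli strictly greater than 1? No.
Verdict: Not invertible.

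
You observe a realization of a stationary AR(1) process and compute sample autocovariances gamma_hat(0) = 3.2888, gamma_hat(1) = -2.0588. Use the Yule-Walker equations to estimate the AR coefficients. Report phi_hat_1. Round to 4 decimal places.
\hat\phi_{1} = -0.6260

The Yule-Walker equations for an AR(p) process read, in matrix form,
  Gamma_p phi = r_p,   with   (Gamma_p)_{ij} = gamma(|i - j|),
                       (r_p)_i = gamma(i),   i,j = 1..p.
Substitute the sample gammas (Toeplitz matrix and right-hand side of size 1):
  Gamma_p = [[3.2888]]
  r_p     = [-2.0588]
With p = 1 this is the single equation gamma(0) phi_1 = gamma(1):
  phi_hat_1 = gamma(1) / gamma(0) = -2.0588 / 3.2888 = -0.6260.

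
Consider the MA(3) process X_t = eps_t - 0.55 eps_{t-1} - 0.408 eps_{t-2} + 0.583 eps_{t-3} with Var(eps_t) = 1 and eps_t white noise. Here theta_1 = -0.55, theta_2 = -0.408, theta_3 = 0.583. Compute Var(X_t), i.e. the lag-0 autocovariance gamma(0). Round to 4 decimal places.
\gamma(0) = 1.8089

For an MA(q) process X_t = eps_t + sum_i theta_i eps_{t-i} with
Var(eps_t) = sigma^2, the variance is
  gamma(0) = sigma^2 * (1 + sum_i theta_i^2).
  sum_i theta_i^2 = (-0.55)^2 + (-0.408)^2 + (0.583)^2 = 0.3025 + 0.166464 + 0.339889 = 0.808853.
  gamma(0) = 1 * (1 + 0.808853) = 1 * 1.808853 = 1.808853, which rounds to 1.8089.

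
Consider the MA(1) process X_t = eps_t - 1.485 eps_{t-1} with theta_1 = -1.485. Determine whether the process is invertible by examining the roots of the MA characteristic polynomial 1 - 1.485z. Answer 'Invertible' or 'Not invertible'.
\text{Not invertible}

The MA(q) characteristic polynomial is P(z) = 1 - 1.485z.
Invertibility requires all roots to lie outside the unit circle, i.e. |z| > 1 for every root.
This is linear in z: 1 + (-1.485) z = 0  =>  z = -1/(-1.485) = 0.673401,  |z| = 0.673401.
Moduli of all roots: 0.6734.
All moduli strictly greater than 1? No.
Verdict: Not invertible.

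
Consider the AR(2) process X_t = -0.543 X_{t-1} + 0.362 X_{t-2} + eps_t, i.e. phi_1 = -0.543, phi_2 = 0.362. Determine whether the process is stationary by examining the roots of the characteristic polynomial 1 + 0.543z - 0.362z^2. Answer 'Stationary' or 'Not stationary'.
\text{Stationary}

The AR(p) characteristic polynomial is P(z) = 1 + 0.543z - 0.362z^2.
Stationarity requires all roots to lie outside the unit circle, i.e. |z| > 1 for every root.
Set 1 + (0.543) z + (-0.362) z^2 = 0, i.e. a z^2 + b z + c = 0 with a = -0.362, b = 0.543, c = 1.
Discriminant D = b^2 - 4ac = (0.543)^2 - 4*(-0.362)*1 = 0.294849 - (-1.448) = 1.742849.
D >= 0, so the roots are real: z = (-b +/- sqrt(D)) / (2a) = (-0.543 +/- 1.32017) / (-0.724).
  z_1 = (-0.543 + 1.32017) / (-0.724) = -1.0734,   |z_1| = 1.0734.
  z_2 = (-0.543 - 1.32017) / (-0.724) = 2.5734,   |z_2| = 2.5734.
Moduli of all roots: 1.0734, 2.5734.
All moduli strictly greater than 1? Yes.
Verdict: Stationary.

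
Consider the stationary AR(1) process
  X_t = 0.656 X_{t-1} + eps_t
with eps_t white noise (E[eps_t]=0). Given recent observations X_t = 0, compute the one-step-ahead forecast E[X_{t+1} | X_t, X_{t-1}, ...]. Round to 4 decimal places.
E[X_{t+1} \mid \mathcal F_t] = 0.0000

For an AR(p) model X_t = c + sum_i phi_i X_{t-i} + eps_t, the
one-step-ahead conditional mean is
  E[X_{t+1} | X_t, ...] = c + sum_i phi_i X_{t+1-i}.
Substitute known values:
  E[X_{t+1} | ...] = (0.656) * (0)
                   = 0.0000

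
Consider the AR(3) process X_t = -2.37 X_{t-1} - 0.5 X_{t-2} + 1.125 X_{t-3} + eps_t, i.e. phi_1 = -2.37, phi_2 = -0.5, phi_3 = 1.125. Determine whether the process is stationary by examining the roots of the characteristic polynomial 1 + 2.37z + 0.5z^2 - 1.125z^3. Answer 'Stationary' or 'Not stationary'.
\text{Not stationary}

The AR(p) characteristic polynomial is P(z) = 1 + 2.37z + 0.5z^2 - 1.125z^3.
Stationarity requires all roots to lie outside the unit circle, i.e. |z| > 1 for every root.
Degree 3: look for a simple real root z0 first, then factor out (1 - z/z0) and solve the remaining quadratic.
Testing z0 = -0.8: P(-0.8) = 1 + (2.37)(-0.8) + (0.5)(-0.8)^2 + (-1.125)(-0.8)^3
  = 1 + (-1.896) + (0.32) + (0.576) = 0.  So z_0 = -0.8 is a root, |z_0| = 0.8.
Divide out the factor (1 + 1.25 z) = (1 - z/z0) (since 1/z0 = -1.25):
  P(z) = (1 + 1.25 z)(1 + (1.12) z + (-0.9) z^2)
  [check: z-coef 1.12 - (-1.25) = 2.37; z^2-coef -0.9 - (-1.25)(1.12) = 0.5; z^3-coef -(-1.25)(-0.9) = -1.125.]
Remaining roots from the quadratic factor 1 + (1.12) z + (-0.9) z^2:
  Set 1 + (1.12) z + (-0.9) z^2 = 0, i.e. a z^2 + b z + c = 0 with a = -0.9, b = 1.12, c = 1.
  Discriminant D = b^2 - 4ac = (1.12)^2 - 4*(-0.9)*1 = 1.2544 - (-3.6) = 4.8544.
  D >= 0, so the roots are real: z = (-b +/- sqrt(D)) / (2a) = (-1.12 +/- 2.20327) / (-1.8).
    z_1 = (-1.12 + 2.20327) / (-1.8) = -0.6018,   |z_1| = 0.6018.
    z_2 = (-1.12 - 2.20327) / (-1.8) = 1.8463,   |z_2| = 1.8463.
Moduli of all roots: 0.8000, 0.6018, 1.8463.
All moduli strictly greater than 1? No.
Verdict: Not stationary.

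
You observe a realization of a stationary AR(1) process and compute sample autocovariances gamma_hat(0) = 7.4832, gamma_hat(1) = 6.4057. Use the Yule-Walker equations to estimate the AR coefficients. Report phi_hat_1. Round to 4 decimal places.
\hat\phi_{1} = 0.8560

The Yule-Walker equations for an AR(p) process read, in matrix form,
  Gamma_p phi = r_p,   with   (Gamma_p)_{ij} = gamma(|i - j|),
                       (r_p)_i = gamma(i),   i,j = 1..p.
Substitute the sample gammas (Toeplitz matrix and right-hand side of size 1):
  Gamma_p = [[7.4832]]
  r_p     = [6.4057]
With p = 1 this is the single equation gamma(0) phi_1 = gamma(1):
  phi_hat_1 = gamma(1) / gamma(0) = 6.4057 / 7.4832 = 0.8560.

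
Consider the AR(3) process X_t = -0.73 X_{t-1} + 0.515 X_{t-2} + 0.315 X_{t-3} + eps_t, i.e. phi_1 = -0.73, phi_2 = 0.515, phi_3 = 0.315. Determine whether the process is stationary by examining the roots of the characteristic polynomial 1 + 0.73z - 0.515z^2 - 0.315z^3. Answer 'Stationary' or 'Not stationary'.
\text{Stationary}

The AR(p) characteristic polynomial is P(z) = 1 + 0.73z - 0.515z^2 - 0.315z^3.
Stationarity requires all roots to lie outside the unit circle, i.e. |z| > 1 for every root.
Degree 3: look for a simple real root z0 first, then factor out (1 - z/z0) and solve the remaining quadratic.
Testing z0 = -2: P(-2) = 1 + (0.73)(-2) + (-0.515)(-2)^2 + (-0.315)(-2)^3
  = 1 + (-1.46) + (-2.06) + (2.52) = 0.  So z_0 = -2 is a root, |z_0| = 2.
Divide out the factor (1 + 0.5 z) = (1 - z/z0) (since 1/z0 = -0.5):
  P(z) = (1 + 0.5 z)(1 + (0.23) z + (-0.63) z^2)
  [check: z-coef 0.23 - (-0.5) = 0.73; z^2-coef -0.63 - (-0.5)(0.23) = -0.515; z^3-coef -(-0.5)(-0.63) = -0.315.]
Remaining roots from the quadratic factor 1 + (0.23) z + (-0.63) z^2:
  Set 1 + (0.23) z + (-0.63) z^2 = 0, i.e. a z^2 + b z + c = 0 with a = -0.63, b = 0.23, c = 1.
  Discriminant D = b^2 - 4ac = (0.23)^2 - 4*(-0.63)*1 = 0.0529 - (-2.52) = 2.5729.
  D >= 0, so the roots are real: z = (-b +/- sqrt(D)) / (2a) = (-0.23 +/- 1.604026) / (-1.26).
    z_1 = (-0.23 + 1.604026) / (-1.26) = -1.0905,   |z_1| = 1.0905.
    z_2 = (-0.23 - 1.604026) / (-1.26) = 1.4556,   |z_2| = 1.4556.
Moduli of all roots: 2.0000, 1.0905, 1.4556.
All moduli strictly greater than 1? Yes.
Verdict: Stationary.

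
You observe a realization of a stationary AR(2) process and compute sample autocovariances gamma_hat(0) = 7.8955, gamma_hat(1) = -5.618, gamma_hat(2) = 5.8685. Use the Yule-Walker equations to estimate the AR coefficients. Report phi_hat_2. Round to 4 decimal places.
\hat\phi_{2} = 0.4800

The Yule-Walker equations for an AR(p) process read, in matrix form,
  Gamma_p phi = r_p,   with   (Gamma_p)_{ij} = gamma(|i - j|),
                       (r_p)_i = gamma(i),   i,j = 1..p.
Substitute the sample gammas (Toeplitz matrix and right-hand side of size 2):
  Gamma_p = [[7.8955, -5.618], [-5.618, 7.8955]]
  r_p     = [-5.618, 5.8685]
Written out:
  7.8955 phi_1 - 5.618 phi_2 = -5.618
  -5.618 phi_1 + 7.8955 phi_2 = 5.8685
Solve by Cramer's rule:
  det = gamma(0)^2 - gamma(1)^2 = (7.8955)^2 - (-5.618)^2 = 62.33892025 - 31.561924 = 30.77699625
  phi_hat_1 = [gamma(1) gamma(0) - gamma(1) gamma(2)] / det = [(-5.618)(7.8955) - (-5.618)(5.8685)] / 30.77699625 = -11.387686 / 30.77699625 = -0.37
  phi_hat_2 = [gamma(0) gamma(2) - gamma(1)^2] / det = [(7.8955)(5.8685) - (-5.618)^2] / 30.77699625 = 14.77281775 / 30.77699625 = 0.48
So phi_hat = [-0.3700, 0.4800].
Therefore phi_hat_2 = 0.4800.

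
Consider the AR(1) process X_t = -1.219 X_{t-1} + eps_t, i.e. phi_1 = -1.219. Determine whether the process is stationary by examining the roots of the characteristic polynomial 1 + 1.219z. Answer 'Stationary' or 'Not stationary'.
\text{Not stationary}

The AR(p) characteristic polynomial is P(z) = 1 + 1.219z.
Stationarity requires all roots to lie outside the unit circle, i.e. |z| > 1 for every root.
This is linear in z: 1 + (1.219) z = 0  =>  z = -1/(1.219) = -0.820345,  |z| = 0.820345.
Moduli of all roots: 0.8203.
All moduli strictly greater than 1? No.
Verdict: Not stationary.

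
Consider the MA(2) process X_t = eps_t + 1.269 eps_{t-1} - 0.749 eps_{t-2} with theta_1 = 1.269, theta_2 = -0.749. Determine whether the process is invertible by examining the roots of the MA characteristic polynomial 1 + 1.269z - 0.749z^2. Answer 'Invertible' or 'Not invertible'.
\text{Not invertible}

The MA(q) characteristic polynomial is P(z) = 1 + 1.269z - 0.749z^2.
Invertibility requires all roots to lie outside the unit circle, i.e. |z| > 1 for every root.
Set 1 + (1.269) z + (-0.749) z^2 = 0, i.e. a z^2 + b z + c = 0 with a = -0.749, b = 1.269, c = 1.
Discriminant D = b^2 - 4ac = (1.269)^2 - 4*(-0.749)*1 = 1.610361 - (-2.996) = 4.606361.
D >= 0, so the roots are real: z = (-b +/- sqrt(D)) / (2a) = (-1.269 +/- 2.146243) / (-1.498).
  z_1 = (-1.269 + 2.146243) / (-1.498) = -0.5856,   |z_1| = 0.5856.
  z_2 = (-1.269 - 2.146243) / (-1.498) = 2.2799,   |z_2| = 2.2799.
Moduli of all roots: 0.5856, 2.2799.
All moduli strictly greater than 1? No.
Verdict: Not invertible.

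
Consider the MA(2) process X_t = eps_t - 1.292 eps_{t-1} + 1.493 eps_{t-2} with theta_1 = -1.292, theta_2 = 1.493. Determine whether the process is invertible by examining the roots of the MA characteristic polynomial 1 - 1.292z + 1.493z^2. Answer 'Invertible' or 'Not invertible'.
\text{Not invertible}

The MA(q) characteristic polynomial is P(z) = 1 - 1.292z + 1.493z^2.
Invertibility requires all roots to lie outside the unit circle, i.e. |z| > 1 for every root.
Set 1 + (-1.292) z + (1.493) z^2 = 0, i.e. a z^2 + b z + c = 0 with a = 1.493, b = -1.292, c = 1.
Discriminant D = b^2 - 4ac = (-1.292)^2 - 4*(1.493)*1 = 1.669264 - (5.972) = -4.302736.
D < 0, so the roots are the complex-conjugate pair z = (-b +/- i sqrt(-D)) / (2a) = 0.4327 +/- 0.6947i.
For a conjugate pair |z|^2 = z * conj(z) = (product of roots) = c/a = 1/(1.493) = 0.669792, so |z| = sqrt(0.669792) = 0.8184 for both roots.
Moduli of all roots: 0.8184, 0.8184.
All moduli strictly greater than 1? No.
Verdict: Not invertible.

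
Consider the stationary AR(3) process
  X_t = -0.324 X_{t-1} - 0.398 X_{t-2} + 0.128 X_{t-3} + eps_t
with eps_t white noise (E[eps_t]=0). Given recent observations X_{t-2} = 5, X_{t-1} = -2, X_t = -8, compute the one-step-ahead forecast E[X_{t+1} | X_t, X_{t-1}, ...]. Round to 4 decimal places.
E[X_{t+1} \mid \mathcal F_t] = 4.0280

For an AR(p) model X_t = c + sum_i phi_i X_{t-i} + eps_t, the
one-step-ahead conditional mean is
  E[X_{t+1} | X_t, ...] = c + sum_i phi_i X_{t+1-i}.
Substitute known values:
  E[X_{t+1} | ...] = (-0.324) * (-8) + (-0.398) * (-2) + (0.128) * (5)
                   = 4.0280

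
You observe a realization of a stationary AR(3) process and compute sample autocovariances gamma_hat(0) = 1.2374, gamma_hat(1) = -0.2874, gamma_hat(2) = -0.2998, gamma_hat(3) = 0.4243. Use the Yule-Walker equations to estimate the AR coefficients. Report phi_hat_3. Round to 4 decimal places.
\hat\phi_{3} = 0.2300

The Yule-Walker equations for an AR(p) process read, in matrix form,
  Gamma_p phi = r_p,   with   (Gamma_p)_{ij} = gamma(|i - j|),
                       (r_p)_i = gamma(i),   i,j = 1..p.
Substitute the sample gammas (Toeplitz matrix and right-hand side of size 3):
  Gamma_p = [[1.2374, -0.2874, -0.2998], [-0.2874, 1.2374, -0.2874], [-0.2998, -0.2874, 1.2374]]
  r_p     = [-0.2874, -0.2998, 0.4243]
Written out (R1..R3):
  (R1) 1.2374 phi_1 - 0.2874 phi_2 - 0.2998 phi_3 = -0.2874
  (R2) -0.2874 phi_1 + 1.2374 phi_2 - 0.2874 phi_3 = -0.2998
  (R3) -0.2998 phi_1 - 0.2874 phi_2 + 1.2374 phi_3 = 0.4243
Gaussian elimination:
  R2 <- R2 - (-0.2874/1.2374) R1 = R2 - (-0.232261) R1:  1.170648 phi_2 - 0.357032 phi_3 = -0.366552
  R3 <- R3 - (-0.2998/1.2374) R1 = R3 - (-0.242282) R1:  -0.357032 phi_2 + 1.164764 phi_3 = 0.354668
  R3 <- R3 - (-0.357032/1.170648) R2 = R3 - (-0.304987) R2:  1.055874 phi_3 = 0.242875
Back-substitution:
  phi_hat_3 = 0.242875 / 1.055874 = 0.230022
  phi_hat_2 = (-0.366552 - (-0.357032)(0.230022)) / 1.170648 = -0.242965
  phi_hat_1 = (-0.2874 - (-0.2874)(-0.242965) - (-0.2998)(0.230022)) / 1.2374 = -0.232962
So phi_hat = [-0.2330, -0.2430, 0.2300].
Therefore phi_hat_3 = 0.2300.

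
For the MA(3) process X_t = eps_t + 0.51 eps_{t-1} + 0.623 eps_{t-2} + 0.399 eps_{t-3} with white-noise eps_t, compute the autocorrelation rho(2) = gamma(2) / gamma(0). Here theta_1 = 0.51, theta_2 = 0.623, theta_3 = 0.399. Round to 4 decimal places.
\rho(2) = 0.4573

For an MA(q) process with theta_0 = 1, the autocovariance is
  gamma(k) = sigma^2 * sum_{i=0..q-k} theta_i * theta_{i+k},
and rho(k) = gamma(k) / gamma(0). Sigma^2 cancels.
  numerator   = (1)*(0.623) + (0.51)*(0.399) = 0.82649.
  denominator = (1)^2 + (0.51)^2 + (0.623)^2 + (0.399)^2 = 1.80743.
  rho(2) = 0.82649 / 1.80743 = 0.4573.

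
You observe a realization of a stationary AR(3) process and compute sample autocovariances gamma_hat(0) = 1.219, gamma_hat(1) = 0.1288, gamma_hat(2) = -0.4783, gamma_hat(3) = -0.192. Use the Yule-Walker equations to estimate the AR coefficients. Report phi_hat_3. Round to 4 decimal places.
\hat\phi_{3} = -0.0680

The Yule-Walker equations for an AR(p) process read, in matrix form,
  Gamma_p phi = r_p,   with   (Gamma_p)_{ij} = gamma(|i - j|),
                       (r_p)_i = gamma(i),   i,j = 1..p.
Substitute the sample gammas (Toeplitz matrix and right-hand side of size 3):
  Gamma_p = [[1.219, 0.1288, -0.4783], [0.1288, 1.219, 0.1288], [-0.4783, 0.1288, 1.219]]
  r_p     = [0.1288, -0.4783, -0.192]
Written out (R1..R3):
  (R1) 1.219 phi_1 + 0.1288 phi_2 - 0.4783 phi_3 = 0.1288
  (R2) 0.1288 phi_1 + 1.219 phi_2 + 0.1288 phi_3 = -0.4783
  (R3) -0.4783 phi_1 + 0.1288 phi_2 + 1.219 phi_3 = -0.192
Gaussian elimination:
  R2 <- R2 - (0.1288/1.219) R1 = R2 - (0.10566) R1:  1.205391 phi_2 + 0.179337 phi_3 = -0.491909
  R3 <- R3 - (-0.4783/1.219) R1 = R3 - (-0.392371) R1:  0.179337 phi_2 + 1.031329 phi_3 = -0.141463
  R3 <- R3 - (0.179337/1.205391) R2 = R3 - (0.148779) R2:  1.004647 phi_3 = -0.068277
Back-substitution:
  phi_hat_3 = -0.068277 / 1.004647 = -0.067961
  phi_hat_2 = (-0.491909 - (0.179337)(-0.067961)) / 1.205391 = -0.39798
  phi_hat_1 = (0.1288 - (0.1288)(-0.39798) - (-0.4783)(-0.067961)) / 1.219 = 0.121045
So phi_hat = [0.1210, -0.3980, -0.0680].
Therefore phi_hat_3 = -0.0680.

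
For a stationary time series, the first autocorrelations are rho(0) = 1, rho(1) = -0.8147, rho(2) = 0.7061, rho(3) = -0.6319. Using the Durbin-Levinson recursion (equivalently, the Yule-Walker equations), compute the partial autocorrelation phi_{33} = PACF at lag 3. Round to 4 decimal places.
\phi_{33} = -0.0800

The PACF at lag k is phi_{kk}, the last component of the solution
to the Yule-Walker system G_k phi = r_k where
  (G_k)_{ij} = rho(|i - j|), (r_k)_i = rho(i), i,j = 1..k.
Equivalently, Durbin-Levinson gives phi_{kk} iteratively:
  phi_{11} = rho(1)
  phi_{kk} = [rho(k) - sum_{j=1..k-1} phi_{k-1,j} rho(k-j)]
            / [1 - sum_{j=1..k-1} phi_{k-1,j} rho(j)],
  phi_{k,j} = phi_{k-1,j} - phi_{kk} phi_{k-1,k-j},  j = 1..k-1.
Step k = 1:
  phi_11 = rho(1) = -0.8147.
Step k = 2:
  phi_22 = [rho(2) - phi_11 rho(1)] / [1 - phi_11 rho(1)] = [0.7061 - (-0.8147)(-0.8147)] / [1 - (-0.8147)(-0.8147)]
         = 0.04236391 / 0.33626391 = 0.125984.
  Update: phi_21 = phi_11 - phi_22 phi_11 = -0.8147 - (0.125984)(-0.8147) = -0.712061.
Step k = 3:
  phi_33 = [rho(3) - phi_21 rho(2) - phi_22 rho(1)] / [1 - phi_21 rho(1) - phi_22 rho(2)]
    numerator   = -0.6319 - (-0.712061)(0.7061) - (0.125984)(-0.8147) = -0.02647465
    denominator = 1 - (-0.712061)(-0.8147) - (0.125984)(0.7061) = 0.33092673
  phi_33 = -0.02647465 / 0.33092673 = -0.08.
Therefore phi_{33} = -0.0800.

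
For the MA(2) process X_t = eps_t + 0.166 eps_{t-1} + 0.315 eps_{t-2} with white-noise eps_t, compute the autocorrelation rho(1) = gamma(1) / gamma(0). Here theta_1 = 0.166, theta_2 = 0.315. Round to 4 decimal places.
\rho(1) = 0.1937

For an MA(q) process with theta_0 = 1, the autocovariance is
  gamma(k) = sigma^2 * sum_{i=0..q-k} theta_i * theta_{i+k},
and rho(k) = gamma(k) / gamma(0). Sigma^2 cancels.
  numerator   = (1)*(0.166) + (0.166)*(0.315) = 0.21829.
  denominator = (1)^2 + (0.166)^2 + (0.315)^2 = 1.126781.
  rho(1) = 0.21829 / 1.126781 = 0.1937.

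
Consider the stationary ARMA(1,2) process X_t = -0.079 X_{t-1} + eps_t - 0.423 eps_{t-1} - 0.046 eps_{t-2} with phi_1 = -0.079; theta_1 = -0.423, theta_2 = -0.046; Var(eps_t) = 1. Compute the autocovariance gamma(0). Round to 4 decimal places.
\gamma(0) = 1.2520

Multiply the model equation by X_{t-k} and take expectations. With theta_0 = psi_0 = 1 and psi_j the MA(infinity) weights, this gives
  gamma(k) - sum_i phi_i gamma(k-i) = c_k,
  c_k = sigma^2 * sum_{j=k..q} theta_j psi_{j-k}   (c_k = 0 for k > q),
using gamma(-m) = gamma(m).
psi-weights needed (psi_j = theta_j + sum_i phi_i psi_{j-i}):
  psi_1 = theta_1 + phi_1 = -0.423 + (-0.079) = -0.502
  psi_2 = theta_2 + phi_1 psi_1 = -0.046 + (-0.079)(-0.502) = -0.006342
Right-hand sides:
  c_0 = sigma^2 (1 + theta_1 psi_1 + theta_2 psi_2) = 1 * (1 + (-0.423)(-0.502) + (-0.046)(-0.006342)) = 1 * 1.212638 = 1.212638
  c_1 = sigma^2 (theta_1 + theta_2 psi_1) = 1 * (-0.423 + (-0.046)(-0.502)) = -0.399908
  c_2 = sigma^2 theta_2 = 1 * (-0.046) = -0.046
Equations for k = 0 and k = 1 (AR order 1):
  gamma(0) = phi_1 gamma(1) + c_0
  gamma(1) = phi_1 gamma(0) + c_1
Substituting the second into the first: gamma(0) (1 - phi_1^2) = c_0 + phi_1 c_1, so
  gamma(0) = (c_0 + phi_1 c_1) / (1 - phi_1^2) = (1.212638 + (-0.079)(-0.399908)) / (1 - (-0.079)^2) = 1.24423 / 0.993759 = 1.252044.
Therefore gamma(0) = 1.2520 (to 4 decimal places).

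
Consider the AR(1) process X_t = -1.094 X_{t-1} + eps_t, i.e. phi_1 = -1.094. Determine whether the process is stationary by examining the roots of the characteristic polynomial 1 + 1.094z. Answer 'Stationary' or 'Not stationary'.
\text{Not stationary}

The AR(p) characteristic polynomial is P(z) = 1 + 1.094z.
Stationarity requires all roots to lie outside the unit circle, i.e. |z| > 1 for every root.
This is linear in z: 1 + (1.094) z = 0  =>  z = -1/(1.094) = -0.914077,  |z| = 0.914077.
Moduli of all roots: 0.9141.
All moduli strictly greater than 1? No.
Verdict: Not stationary.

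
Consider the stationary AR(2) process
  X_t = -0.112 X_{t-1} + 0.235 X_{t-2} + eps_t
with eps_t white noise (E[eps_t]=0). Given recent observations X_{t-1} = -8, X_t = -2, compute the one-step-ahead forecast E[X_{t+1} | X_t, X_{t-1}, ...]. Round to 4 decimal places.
E[X_{t+1} \mid \mathcal F_t] = -1.6560

For an AR(p) model X_t = c + sum_i phi_i X_{t-i} + eps_t, the
one-step-ahead conditional mean is
  E[X_{t+1} | X_t, ...] = c + sum_i phi_i X_{t+1-i}.
Substitute known values:
  E[X_{t+1} | ...] = (-0.112) * (-2) + (0.235) * (-8)
                   = -1.6560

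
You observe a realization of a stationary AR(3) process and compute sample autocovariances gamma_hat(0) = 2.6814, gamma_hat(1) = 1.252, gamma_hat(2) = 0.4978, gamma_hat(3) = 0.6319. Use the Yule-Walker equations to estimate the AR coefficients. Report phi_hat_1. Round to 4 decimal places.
\hat\phi_{1} = 0.4950

The Yule-Walker equations for an AR(p) process read, in matrix form,
  Gamma_p phi = r_p,   with   (Gamma_p)_{ij} = gamma(|i - j|),
                       (r_p)_i = gamma(i),   i,j = 1..p.
Substitute the sample gammas (Toeplitz matrix and right-hand side of size 3):
  Gamma_p = [[2.6814, 1.252, 0.4978], [1.252, 2.6814, 1.252], [0.4978, 1.252, 2.6814]]
  r_p     = [1.252, 0.4978, 0.6319]
Written out (R1..R3):
  (R1) 2.6814 phi_1 + 1.252 phi_2 + 0.4978 phi_3 = 1.252
  (R2) 1.252 phi_1 + 2.6814 phi_2 + 1.252 phi_3 = 0.4978
  (R3) 0.4978 phi_1 + 1.252 phi_2 + 2.6814 phi_3 = 0.6319
Gaussian elimination:
  R2 <- R2 - (1.252/2.6814) R1 = R2 - (0.46692) R1:  2.096816 phi_2 + 1.019567 phi_3 = -0.086784
  R3 <- R3 - (0.4978/2.6814) R1 = R3 - (0.185649) R1:  1.019567 phi_2 + 2.588984 phi_3 = 0.399467
  R3 <- R3 - (1.019567/2.096816) R2 = R3 - (0.486245) R2:  2.093224 phi_3 = 0.441665
Back-substitution:
  phi_hat_3 = 0.441665 / 2.093224 = 0.210998
  phi_hat_2 = (-0.086784 - (1.019567)(0.210998)) / 2.096816 = -0.143985
  phi_hat_1 = (1.252 - (1.252)(-0.143985) - (0.4978)(0.210998)) / 2.6814 = 0.494978
So phi_hat = [0.4950, -0.1440, 0.2110].
Therefore phi_hat_1 = 0.4950.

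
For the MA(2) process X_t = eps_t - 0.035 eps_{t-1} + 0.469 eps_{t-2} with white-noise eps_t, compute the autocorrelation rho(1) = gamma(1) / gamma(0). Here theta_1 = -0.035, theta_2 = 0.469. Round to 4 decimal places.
\rho(1) = -0.0421

For an MA(q) process with theta_0 = 1, the autocovariance is
  gamma(k) = sigma^2 * sum_{i=0..q-k} theta_i * theta_{i+k},
and rho(k) = gamma(k) / gamma(0). Sigma^2 cancels.
  numerator   = (1)*(-0.035) + (-0.035)*(0.469) = -0.051415.
  denominator = (1)^2 + (-0.035)^2 + (0.469)^2 = 1.221186.
  rho(1) = -0.051415 / 1.221186 = -0.0421.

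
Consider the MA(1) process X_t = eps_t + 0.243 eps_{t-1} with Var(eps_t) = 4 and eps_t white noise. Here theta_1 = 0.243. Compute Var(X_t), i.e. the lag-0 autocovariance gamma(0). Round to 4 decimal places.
\gamma(0) = 4.2362

For an MA(q) process X_t = eps_t + sum_i theta_i eps_{t-i} with
Var(eps_t) = sigma^2, the variance is
  gamma(0) = sigma^2 * (1 + sum_i theta_i^2).
  sum_i theta_i^2 = (0.243)^2 = 0.059049.
  gamma(0) = 4 * (1 + 0.059049) = 4 * 1.059049 = 4.236196, which rounds to 4.2362.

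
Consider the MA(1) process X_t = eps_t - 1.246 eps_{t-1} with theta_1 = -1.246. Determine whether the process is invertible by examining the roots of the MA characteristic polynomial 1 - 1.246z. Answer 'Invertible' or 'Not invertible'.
\text{Not invertible}

The MA(q) characteristic polynomial is P(z) = 1 - 1.246z.
Invertibility requires all roots to lie outside the unit circle, i.e. |z| > 1 for every root.
This is linear in z: 1 + (-1.246) z = 0  =>  z = -1/(-1.246) = 0.802568,  |z| = 0.802568.
Moduli of all roots: 0.8026.
All moduli strictly greater than 1? No.
Verdict: Not invertible.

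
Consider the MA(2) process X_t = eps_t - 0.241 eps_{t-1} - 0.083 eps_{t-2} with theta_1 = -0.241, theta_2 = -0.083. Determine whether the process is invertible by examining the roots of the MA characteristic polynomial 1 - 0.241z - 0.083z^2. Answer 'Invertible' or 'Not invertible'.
\text{Invertible}

The MA(q) characteristic polynomial is P(z) = 1 - 0.241z - 0.083z^2.
Invertibility requires all roots to lie outside the unit circle, i.e. |z| > 1 for every root.
Set 1 + (-0.241) z + (-0.083) z^2 = 0, i.e. a z^2 + b z + c = 0 with a = -0.083, b = -0.241, c = 1.
Discriminant D = b^2 - 4ac = (-0.241)^2 - 4*(-0.083)*1 = 0.058081 - (-0.332) = 0.390081.
D >= 0, so the roots are real: z = (-b +/- sqrt(D)) / (2a) = (0.241 +/- 0.624565) / (-0.166).
  z_1 = (0.241 + 0.624565) / (-0.166) = -5.2142,   |z_1| = 5.2142.
  z_2 = (0.241 - 0.624565) / (-0.166) = 2.3106,   |z_2| = 2.3106.
Moduli of all roots: 5.2142, 2.3106.
All moduli strictly greater than 1? Yes.
Verdict: Invertible.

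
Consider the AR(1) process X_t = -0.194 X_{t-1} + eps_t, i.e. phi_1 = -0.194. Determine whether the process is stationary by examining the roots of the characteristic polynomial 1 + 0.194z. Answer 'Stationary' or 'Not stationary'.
\text{Stationary}

The AR(p) characteristic polynomial is P(z) = 1 + 0.194z.
Stationarity requires all roots to lie outside the unit circle, i.e. |z| > 1 for every root.
This is linear in z: 1 + (0.194) z = 0  =>  z = -1/(0.194) = -5.154639,  |z| = 5.154639.
Moduli of all roots: 5.1546.
All moduli strictly greater than 1? Yes.
Verdict: Stationary.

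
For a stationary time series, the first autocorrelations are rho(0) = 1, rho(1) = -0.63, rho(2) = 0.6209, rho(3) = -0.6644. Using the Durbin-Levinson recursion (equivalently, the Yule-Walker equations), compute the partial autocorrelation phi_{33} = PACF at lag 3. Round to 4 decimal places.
\phi_{33} = -0.3549

The PACF at lag k is phi_{kk}, the last component of the solution
to the Yule-Walker system G_k phi = r_k where
  (G_k)_{ij} = rho(|i - j|), (r_k)_i = rho(i), i,j = 1..k.
Equivalently, Durbin-Levinson gives phi_{kk} iteratively:
  phi_{11} = rho(1)
  phi_{kk} = [rho(k) - sum_{j=1..k-1} phi_{k-1,j} rho(k-j)]
            / [1 - sum_{j=1..k-1} phi_{k-1,j} rho(j)],
  phi_{k,j} = phi_{k-1,j} - phi_{kk} phi_{k-1,k-j},  j = 1..k-1.
Step k = 1:
  phi_11 = rho(1) = -0.63.
Step k = 2:
  phi_22 = [rho(2) - phi_11 rho(1)] / [1 - phi_11 rho(1)] = [0.6209 - (-0.63)(-0.63)] / [1 - (-0.63)(-0.63)]
         = 0.224 / 0.6031 = 0.371414.
  Update: phi_21 = phi_11 - phi_22 phi_11 = -0.63 - (0.371414)(-0.63) = -0.396009.
Step k = 3:
  phi_33 = [rho(3) - phi_21 rho(2) - phi_22 rho(1)] / [1 - phi_21 rho(1) - phi_22 rho(2)]
    numerator   = -0.6644 - (-0.396009)(0.6209) - (0.371414)(-0.63) = -0.18452699
    denominator = 1 - (-0.396009)(-0.63) - (0.371414)(0.6209) = 0.51990318
  phi_33 = -0.18452699 / 0.51990318 = -0.3549.
Therefore phi_{33} = -0.3549.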